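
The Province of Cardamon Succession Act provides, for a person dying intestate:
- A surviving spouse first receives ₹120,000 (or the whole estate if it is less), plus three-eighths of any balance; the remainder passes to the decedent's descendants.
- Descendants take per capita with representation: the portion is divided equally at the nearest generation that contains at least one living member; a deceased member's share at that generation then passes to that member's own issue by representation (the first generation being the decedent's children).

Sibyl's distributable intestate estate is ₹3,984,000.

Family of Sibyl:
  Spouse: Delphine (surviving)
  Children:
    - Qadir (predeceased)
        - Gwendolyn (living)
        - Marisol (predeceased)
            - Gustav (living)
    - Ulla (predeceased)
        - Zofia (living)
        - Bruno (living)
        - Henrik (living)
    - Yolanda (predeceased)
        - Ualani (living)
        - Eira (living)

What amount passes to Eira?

Eira receives ₹345,000.

Delphine first takes ₹120,000, leaving a balance of ₹3,864,000. Delphine then takes three-eighths of the balance (₹1,449,000), for a total of ₹1,569,000. The remaining ₹2,415,000 passes to the descendants.
No child survives, so the initial division is made at the grandchildren's generation.
The descendants' portion (₹2,415,000) is divided into 7 shares of ₹345,000: Gwendolyn, Zofia, Bruno, Henrik, Ualani, and Eira each take ₹345,000; Marisol's ₹345,000 share passes to Marisol's issue.
Marisol's share (₹345,000) passes entirely to Gustav.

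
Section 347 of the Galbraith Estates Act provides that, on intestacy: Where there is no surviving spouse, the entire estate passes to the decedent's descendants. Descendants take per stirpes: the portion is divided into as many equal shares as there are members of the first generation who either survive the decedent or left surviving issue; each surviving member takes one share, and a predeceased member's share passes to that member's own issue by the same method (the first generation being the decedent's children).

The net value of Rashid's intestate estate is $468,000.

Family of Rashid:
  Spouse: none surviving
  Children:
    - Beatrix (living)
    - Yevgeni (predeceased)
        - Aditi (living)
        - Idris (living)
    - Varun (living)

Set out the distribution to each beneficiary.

Beatrix: $156,000; Aditi: $78,000; Idris: $78,000; Varun: $156,000

The entire $468,000 passes to the descendants.
That amount ($468,000) is divided into 3 shares of $156,000: Beatrix and Varun each take $156,000; Yevgeni's $156,000 share passes to Yevgeni's issue.
Yevgeni's share ($156,000) is divided into 2 shares of $78,000: Aditi and Idris each take $78,000.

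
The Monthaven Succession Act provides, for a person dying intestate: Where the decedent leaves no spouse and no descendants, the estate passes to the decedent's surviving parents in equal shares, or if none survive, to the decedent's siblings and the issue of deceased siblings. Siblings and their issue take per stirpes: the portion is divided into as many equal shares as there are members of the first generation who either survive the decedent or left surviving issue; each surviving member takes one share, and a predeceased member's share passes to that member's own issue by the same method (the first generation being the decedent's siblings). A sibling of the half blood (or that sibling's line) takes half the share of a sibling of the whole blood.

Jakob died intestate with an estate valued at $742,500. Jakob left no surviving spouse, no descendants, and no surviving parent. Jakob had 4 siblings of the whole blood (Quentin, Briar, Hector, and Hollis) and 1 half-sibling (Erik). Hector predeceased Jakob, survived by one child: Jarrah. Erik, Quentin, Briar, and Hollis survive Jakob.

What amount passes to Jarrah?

The entire $742,500 passes to the siblings and their issue.
Counting each half-blood sibling's line as half a unit, there are 9/2 units in $742,500, so one unit is $165,000. Whole-blood lines (Quentin, Briar, Hector, and Hollis) take $165,000 each; half-blood lines (Erik) take $82,500 each.
Hector's share ($165,000) passes entirely to Jarrah.

Jarrah receives $165,000.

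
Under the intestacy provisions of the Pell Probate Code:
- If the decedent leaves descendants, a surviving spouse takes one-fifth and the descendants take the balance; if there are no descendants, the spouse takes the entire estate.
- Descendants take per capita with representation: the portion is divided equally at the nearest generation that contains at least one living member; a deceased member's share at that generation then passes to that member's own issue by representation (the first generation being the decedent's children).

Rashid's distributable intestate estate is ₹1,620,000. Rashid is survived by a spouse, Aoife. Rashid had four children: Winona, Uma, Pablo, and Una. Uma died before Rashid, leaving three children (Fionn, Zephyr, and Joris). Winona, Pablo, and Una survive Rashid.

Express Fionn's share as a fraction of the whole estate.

Aoife takes one-fifth of ₹1,620,000 = ₹324,000. The remaining ₹1,296,000 passes to the descendants.
The descendants' portion (₹1,296,000) is divided into 4 shares of ₹324,000: Winona, Pablo, and Una each take ₹324,000; Uma's ₹324,000 share passes to Uma's issue.
Uma's share (₹324,000) is divided into 3 shares of ₹108,000: Fionn, Zephyr, and Joris each take ₹108,000.

Fionn receives 1/15 of the estate.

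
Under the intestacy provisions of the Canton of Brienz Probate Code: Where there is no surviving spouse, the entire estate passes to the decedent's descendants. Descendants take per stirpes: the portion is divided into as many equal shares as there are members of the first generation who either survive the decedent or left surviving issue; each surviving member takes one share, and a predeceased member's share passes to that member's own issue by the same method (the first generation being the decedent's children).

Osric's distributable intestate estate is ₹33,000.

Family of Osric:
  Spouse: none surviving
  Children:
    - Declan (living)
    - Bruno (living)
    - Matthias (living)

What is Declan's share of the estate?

Declan receives ₹11,000.

The entire ₹33,000 passes to the descendants.
That amount (₹33,000) is divided into 3 shares of ₹11,000: Declan, Bruno, and Matthias each take ₹11,000.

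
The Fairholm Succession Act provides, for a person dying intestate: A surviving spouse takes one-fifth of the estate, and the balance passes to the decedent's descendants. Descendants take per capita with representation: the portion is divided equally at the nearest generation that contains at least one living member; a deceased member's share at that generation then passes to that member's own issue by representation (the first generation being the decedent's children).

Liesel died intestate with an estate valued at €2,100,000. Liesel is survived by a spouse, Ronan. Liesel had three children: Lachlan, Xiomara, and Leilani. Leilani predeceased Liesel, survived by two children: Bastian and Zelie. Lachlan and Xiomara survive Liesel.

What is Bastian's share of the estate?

Ronan takes one-fifth of €2,100,000 = €420,000. The remaining €1,680,000 passes to the descendants.
The descendants' portion (€1,680,000) is divided into 3 shares of €560,000: Lachlan and Xiomara each take €560,000; Leilani's €560,000 share passes to Leilani's issue.
Leilani's share (€560,000) is divided into 2 shares of €280,000: Bastian and Zelie each take €280,000.

Bastian receives €280,000.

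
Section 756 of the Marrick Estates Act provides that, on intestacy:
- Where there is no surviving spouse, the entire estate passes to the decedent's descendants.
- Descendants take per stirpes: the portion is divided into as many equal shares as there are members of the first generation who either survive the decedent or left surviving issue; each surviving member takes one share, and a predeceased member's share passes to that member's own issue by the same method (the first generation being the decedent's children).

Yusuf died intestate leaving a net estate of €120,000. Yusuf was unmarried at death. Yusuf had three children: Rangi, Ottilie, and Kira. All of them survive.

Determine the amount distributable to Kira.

The entire €120,000 passes to the descendants.
That amount (€120,000) is divided into 3 shares of €40,000: Rangi, Ottilie, and Kira each take €40,000.

Kira receives €40,000.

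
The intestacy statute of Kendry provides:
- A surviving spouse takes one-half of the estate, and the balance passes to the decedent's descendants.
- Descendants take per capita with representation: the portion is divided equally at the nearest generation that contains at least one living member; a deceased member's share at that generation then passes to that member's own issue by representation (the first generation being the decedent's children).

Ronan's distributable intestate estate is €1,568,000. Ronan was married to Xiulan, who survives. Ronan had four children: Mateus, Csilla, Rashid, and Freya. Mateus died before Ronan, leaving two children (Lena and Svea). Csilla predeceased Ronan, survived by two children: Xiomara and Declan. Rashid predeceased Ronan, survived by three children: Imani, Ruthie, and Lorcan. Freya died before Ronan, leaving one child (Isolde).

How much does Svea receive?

Xiulan takes one-half of €1,568,000 = €784,000. The remaining €784,000 passes to the descendants.
No child survives, so the initial division is made at the grandchildren's generation.
The descendants' portion (€784,000) is divided into 8 shares of €98,000: Lena, Svea, Xiomara, Declan, Imani, Ruthie, Lorcan, and Isolde each take €98,000.

Svea receives €98,000.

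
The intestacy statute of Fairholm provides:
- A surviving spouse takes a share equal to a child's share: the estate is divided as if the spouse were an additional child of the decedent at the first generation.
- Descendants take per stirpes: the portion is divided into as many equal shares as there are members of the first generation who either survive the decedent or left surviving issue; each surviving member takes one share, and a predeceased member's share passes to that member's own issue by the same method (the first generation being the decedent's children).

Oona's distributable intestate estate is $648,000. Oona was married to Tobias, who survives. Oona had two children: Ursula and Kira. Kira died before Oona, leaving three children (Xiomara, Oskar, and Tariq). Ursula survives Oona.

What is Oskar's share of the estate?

Oskar receives $72,000.

The spouse counts as an additional share at the children's level, so there are 3 primary shares of $216,000. Tobias takes one such share ($216,000).
The children's combined portion ($432,000) is divided into 2 shares of $216,000: Ursula takes $216,000; Kira's $216,000 share passes to Kira's issue.
Kira's share ($216,000) is divided into 3 shares of $72,000: Xiomara, Oskar, and Tariq each take $72,000.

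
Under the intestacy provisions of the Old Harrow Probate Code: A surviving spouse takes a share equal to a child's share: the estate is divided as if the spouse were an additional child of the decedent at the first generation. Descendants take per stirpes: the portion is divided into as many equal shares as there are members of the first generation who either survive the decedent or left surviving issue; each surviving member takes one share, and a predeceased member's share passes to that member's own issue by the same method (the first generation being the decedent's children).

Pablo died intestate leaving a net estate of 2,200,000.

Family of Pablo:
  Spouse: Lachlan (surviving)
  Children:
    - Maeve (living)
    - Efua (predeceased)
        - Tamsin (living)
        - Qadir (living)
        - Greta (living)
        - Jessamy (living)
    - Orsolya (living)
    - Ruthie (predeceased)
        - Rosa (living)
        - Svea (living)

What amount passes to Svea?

Svea receives 220,000.

The spouse counts as an additional share at the children's level, so there are 5 primary shares of 440,000. Lachlan takes one such share (440,000).
The children's combined portion (1,760,000) is divided into 4 shares of 440,000: Maeve and Orsolya each take 440,000; Efua's 440,000 share passes to Efua's issue; Ruthie's 440,000 share passes to Ruthie's issue.
Efua's share (440,000) is divided into 4 shares of 110,000: Tamsin, Qadir, Greta, and Jessamy each take 110,000.
Ruthie's share (440,000) is divided into 2 shares of 220,000: Rosa and Svea each take 220,000.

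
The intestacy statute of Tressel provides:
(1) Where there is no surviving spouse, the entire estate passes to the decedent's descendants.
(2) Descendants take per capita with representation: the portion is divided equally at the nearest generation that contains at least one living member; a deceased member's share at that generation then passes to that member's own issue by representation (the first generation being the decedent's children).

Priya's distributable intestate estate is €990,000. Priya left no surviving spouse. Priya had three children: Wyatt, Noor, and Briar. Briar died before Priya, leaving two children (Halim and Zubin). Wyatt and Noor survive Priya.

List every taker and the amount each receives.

The entire €990,000 passes to the descendants.
That amount (€990,000) is divided into 3 shares of €330,000: Wyatt and Noor each take €330,000; Briar's €330,000 share passes to Briar's issue.
Briar's share (€330,000) is divided into 2 shares of €165,000: Halim and Zubin each take €165,000.

Wyatt: €330,000; Noor: €330,000; Halim: €165,000; Zubin: €165,000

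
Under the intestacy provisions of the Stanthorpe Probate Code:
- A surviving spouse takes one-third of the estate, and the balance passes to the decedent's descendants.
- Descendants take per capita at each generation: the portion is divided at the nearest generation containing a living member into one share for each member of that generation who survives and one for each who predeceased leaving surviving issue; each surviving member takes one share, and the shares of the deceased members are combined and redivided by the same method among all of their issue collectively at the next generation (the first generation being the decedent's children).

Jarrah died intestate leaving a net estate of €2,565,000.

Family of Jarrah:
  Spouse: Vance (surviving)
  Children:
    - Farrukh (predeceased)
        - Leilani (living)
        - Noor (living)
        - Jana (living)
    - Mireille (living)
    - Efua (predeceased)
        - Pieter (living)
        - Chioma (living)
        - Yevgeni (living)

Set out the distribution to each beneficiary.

Vance takes one-third of €2,565,000 = €855,000. The remaining €1,710,000 passes to the descendants.
The descendants' portion (€1,710,000) is divided at the children's generation into 3 shares of €570,000. Mireille takes €570,000. The 2 shares of the deceased (Farrukh and Efua) are combined into a pool of €1,140,000.
That pool (€1,140,000) is divided at the grandchildren's generation equally among Leilani, Noor, Jana, Pieter, Chioma, and Yevgeni: €190,000 each.

Vance: €855,000; Leilani: €190,000; Noor: €190,000; Jana: €190,000; Mireille: €570,000; Pieter: €190,000; Chioma: €190,000; Yevgeni: €190,000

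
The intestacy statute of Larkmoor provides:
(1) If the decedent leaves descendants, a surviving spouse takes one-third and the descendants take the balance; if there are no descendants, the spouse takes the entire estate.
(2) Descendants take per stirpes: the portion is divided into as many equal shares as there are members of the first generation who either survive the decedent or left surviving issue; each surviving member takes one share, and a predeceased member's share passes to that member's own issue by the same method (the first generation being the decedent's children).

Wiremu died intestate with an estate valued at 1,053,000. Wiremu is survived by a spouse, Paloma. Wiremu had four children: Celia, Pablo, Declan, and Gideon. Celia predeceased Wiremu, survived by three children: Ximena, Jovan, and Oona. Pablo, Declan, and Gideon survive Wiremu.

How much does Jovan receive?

Jovan receives 58,500.

Paloma takes one-third of 1,053,000 = 351,000. The remaining 702,000 passes to the descendants.
The descendants' portion (702,000) is divided into 4 shares of 175,500: Pablo, Declan, and Gideon each take 175,500; Celia's 175,500 share passes to Celia's issue.
Celia's share (175,500) is divided into 3 shares of 58,500: Ximena, Jovan, and Oona each take 58,500.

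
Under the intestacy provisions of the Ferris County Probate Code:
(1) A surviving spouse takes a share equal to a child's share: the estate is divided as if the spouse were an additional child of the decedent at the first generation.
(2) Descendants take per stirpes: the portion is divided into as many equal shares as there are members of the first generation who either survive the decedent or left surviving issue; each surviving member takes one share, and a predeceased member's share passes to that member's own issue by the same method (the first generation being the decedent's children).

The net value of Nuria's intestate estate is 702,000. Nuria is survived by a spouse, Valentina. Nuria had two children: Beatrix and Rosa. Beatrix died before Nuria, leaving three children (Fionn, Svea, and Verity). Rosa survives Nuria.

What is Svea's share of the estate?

The spouse counts as an additional share at the children's level, so there are 3 primary shares of 234,000. Valentina takes one such share (234,000).
The children's combined portion (468,000) is divided into 2 shares of 234,000: Rosa takes 234,000; Beatrix's 234,000 share passes to Beatrix's issue.
Beatrix's share (234,000) is divided into 3 shares of 78,000: Fionn, Svea, and Verity each take 78,000.

Svea receives 78,000.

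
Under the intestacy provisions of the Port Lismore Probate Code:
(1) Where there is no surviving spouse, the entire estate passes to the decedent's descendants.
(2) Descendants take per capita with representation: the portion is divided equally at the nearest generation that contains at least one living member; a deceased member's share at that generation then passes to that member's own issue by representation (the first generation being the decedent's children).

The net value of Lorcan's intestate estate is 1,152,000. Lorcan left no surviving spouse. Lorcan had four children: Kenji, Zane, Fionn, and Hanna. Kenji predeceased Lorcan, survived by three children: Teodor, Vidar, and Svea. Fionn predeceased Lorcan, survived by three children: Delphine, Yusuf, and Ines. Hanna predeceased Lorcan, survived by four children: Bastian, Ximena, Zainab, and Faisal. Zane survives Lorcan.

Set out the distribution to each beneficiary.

Teodor: 96,000; Vidar: 96,000; Svea: 96,000; Zane: 288,000; Delphine: 96,000; Yusuf: 96,000; Ines: 96,000; Bastian: 72,000; Ximena: 72,000; Zainab: 72,000; Faisal: 72,000

The entire 1,152,000 passes to the descendants.
That amount (1,152,000) is divided into 4 shares of 288,000: Zane takes 288,000; Kenji's 288,000 share passes to Kenji's issue; Fionn's 288,000 share passes to Fionn's issue; Hanna's 288,000 share passes to Hanna's issue.
Kenji's share (288,000) is divided into 3 shares of 96,000: Teodor, Vidar, and Svea each take 96,000.
Fionn's share (288,000) is divided into 3 shares of 96,000: Delphine, Yusuf, and Ines each take 96,000.
Hanna's share (288,000) is divided into 4 shares of 72,000: Bastian, Ximena, Zainab, and Faisal each take 72,000.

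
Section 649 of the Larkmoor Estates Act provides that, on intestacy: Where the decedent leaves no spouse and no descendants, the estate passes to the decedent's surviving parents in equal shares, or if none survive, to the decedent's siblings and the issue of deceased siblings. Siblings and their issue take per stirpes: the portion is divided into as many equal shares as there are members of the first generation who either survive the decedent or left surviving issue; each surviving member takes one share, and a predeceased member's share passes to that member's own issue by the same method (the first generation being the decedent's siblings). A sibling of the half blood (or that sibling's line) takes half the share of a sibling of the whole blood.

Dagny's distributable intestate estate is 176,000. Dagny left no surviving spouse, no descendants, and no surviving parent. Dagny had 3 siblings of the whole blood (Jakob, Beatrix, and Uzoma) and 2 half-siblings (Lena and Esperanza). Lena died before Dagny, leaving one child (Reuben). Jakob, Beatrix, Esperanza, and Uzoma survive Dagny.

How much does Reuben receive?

The entire 176,000 passes to the siblings and their issue.
Counting each half-blood sibling's line as half a unit, there are 4 units in 176,000, so one unit is 44,000. Whole-blood lines (Jakob, Beatrix, and Uzoma) take 44,000 each; half-blood lines (Lena and Esperanza) take 22,000 each.
Lena's share (22,000) passes entirely to Reuben.

Reuben receives 22,000.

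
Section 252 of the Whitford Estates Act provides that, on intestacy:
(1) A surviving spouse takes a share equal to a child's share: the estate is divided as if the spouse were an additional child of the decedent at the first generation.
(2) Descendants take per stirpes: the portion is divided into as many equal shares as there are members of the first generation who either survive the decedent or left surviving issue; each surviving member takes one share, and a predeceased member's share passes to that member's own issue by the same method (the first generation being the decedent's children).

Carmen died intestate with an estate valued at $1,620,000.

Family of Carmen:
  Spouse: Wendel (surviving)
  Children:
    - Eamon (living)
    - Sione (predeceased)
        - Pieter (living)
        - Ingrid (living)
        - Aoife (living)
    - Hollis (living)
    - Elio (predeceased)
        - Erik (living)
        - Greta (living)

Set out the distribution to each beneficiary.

Wendel: $324,000; Eamon: $324,000; Pieter: $108,000; Ingrid: $108,000; Aoife: $108,000; Hollis: $324,000; Erik: $162,000; Greta: $162,000

The spouse counts as an additional share at the children's level, so there are 5 primary shares of $324,000. Wendel takes one such share ($324,000).
The children's combined portion ($1,296,000) is divided into 4 shares of $324,000: Eamon and Hollis each take $324,000; Sione's $324,000 share passes to Sione's issue; Elio's $324,000 share passes to Elio's issue.
Sione's share ($324,000) is divided into 3 shares of $108,000: Pieter, Ingrid, and Aoife each take $108,000.
Elio's share ($324,000) is divided into 2 shares of $162,000: Erik and Greta each take $162,000.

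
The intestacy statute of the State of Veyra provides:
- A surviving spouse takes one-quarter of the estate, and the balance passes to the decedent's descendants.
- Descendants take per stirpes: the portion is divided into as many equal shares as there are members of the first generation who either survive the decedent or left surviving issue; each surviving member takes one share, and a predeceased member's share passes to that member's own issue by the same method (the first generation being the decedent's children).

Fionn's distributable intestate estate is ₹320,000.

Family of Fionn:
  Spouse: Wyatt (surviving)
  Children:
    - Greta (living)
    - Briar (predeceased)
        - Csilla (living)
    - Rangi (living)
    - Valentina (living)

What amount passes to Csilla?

Csilla receives ₹60,000.

Wyatt takes one-quarter of ₹320,000 = ₹80,000. The remaining ₹240,000 passes to the descendants.
The descendants' portion (₹240,000) is divided into 4 shares of ₹60,000: Greta, Rangi, and Valentina each take ₹60,000; Briar's ₹60,000 share passes to Briar's issue.
Briar's share (₹60,000) passes entirely to Csilla.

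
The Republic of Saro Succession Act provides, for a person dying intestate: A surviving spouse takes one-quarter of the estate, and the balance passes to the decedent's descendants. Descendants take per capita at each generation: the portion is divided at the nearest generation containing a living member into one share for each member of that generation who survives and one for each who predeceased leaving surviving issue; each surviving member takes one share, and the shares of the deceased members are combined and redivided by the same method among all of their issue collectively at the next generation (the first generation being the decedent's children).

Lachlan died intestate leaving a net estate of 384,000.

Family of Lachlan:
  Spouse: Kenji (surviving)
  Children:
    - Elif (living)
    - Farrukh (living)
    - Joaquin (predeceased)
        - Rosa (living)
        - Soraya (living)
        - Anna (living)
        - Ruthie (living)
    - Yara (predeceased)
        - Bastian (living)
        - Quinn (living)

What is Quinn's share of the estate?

Quinn receives 24,000.

Kenji takes one-quarter of 384,000 = 96,000. The remaining 288,000 passes to the descendants.
The descendants' portion (288,000) is divided at the children's generation into 4 shares of 72,000. Elif and Farrukh each take 72,000. The 2 shares of the deceased (Joaquin and Yara) are combined into a pool of 144,000.
That pool (144,000) is divided at the grandchildren's generation equally among Rosa, Soraya, Anna, Ruthie, Bastian, and Quinn: 24,000 each.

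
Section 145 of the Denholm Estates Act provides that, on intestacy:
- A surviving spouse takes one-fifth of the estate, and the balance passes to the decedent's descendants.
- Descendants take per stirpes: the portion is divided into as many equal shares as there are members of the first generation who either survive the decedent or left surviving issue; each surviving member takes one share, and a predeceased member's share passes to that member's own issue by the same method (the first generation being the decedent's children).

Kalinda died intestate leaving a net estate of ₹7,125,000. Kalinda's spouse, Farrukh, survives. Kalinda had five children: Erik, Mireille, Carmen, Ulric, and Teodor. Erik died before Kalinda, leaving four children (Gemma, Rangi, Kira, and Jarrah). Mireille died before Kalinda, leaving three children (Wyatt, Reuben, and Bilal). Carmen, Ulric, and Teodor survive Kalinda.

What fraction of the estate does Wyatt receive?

Farrukh takes one-fifth of ₹7,125,000 = ₹1,425,000. The remaining ₹5,700,000 passes to the descendants.
The descendants' portion (₹5,700,000) is divided into 5 shares of ₹1,140,000: Carmen, Ulric, and Teodor each take ₹1,140,000; Erik's ₹1,140,000 share passes to Erik's issue; Mireille's ₹1,140,000 share passes to Mireille's issue.
Erik's share (₹1,140,000) is divided into 4 shares of ₹285,000: Gemma, Rangi, Kira, and Jarrah each take ₹285,000.
Mireille's share (₹1,140,000) is divided into 3 shares of ₹380,000: Wyatt, Reuben, and Bilal each take ₹380,000.

Wyatt receives 4/75 of the estate.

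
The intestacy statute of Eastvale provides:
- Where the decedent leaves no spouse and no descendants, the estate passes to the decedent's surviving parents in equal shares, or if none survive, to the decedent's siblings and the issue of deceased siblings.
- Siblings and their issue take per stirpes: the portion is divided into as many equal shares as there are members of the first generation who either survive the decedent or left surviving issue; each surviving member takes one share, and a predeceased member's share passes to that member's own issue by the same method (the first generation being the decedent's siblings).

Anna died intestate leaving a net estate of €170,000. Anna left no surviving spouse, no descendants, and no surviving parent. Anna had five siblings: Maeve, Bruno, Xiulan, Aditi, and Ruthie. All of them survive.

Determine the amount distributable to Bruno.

The entire €170,000 passes to the siblings and their issue.
That amount (€170,000) is divided into 5 shares of €34,000: Maeve, Bruno, Xiulan, Aditi, and Ruthie each take €34,000.

Bruno receives €34,000.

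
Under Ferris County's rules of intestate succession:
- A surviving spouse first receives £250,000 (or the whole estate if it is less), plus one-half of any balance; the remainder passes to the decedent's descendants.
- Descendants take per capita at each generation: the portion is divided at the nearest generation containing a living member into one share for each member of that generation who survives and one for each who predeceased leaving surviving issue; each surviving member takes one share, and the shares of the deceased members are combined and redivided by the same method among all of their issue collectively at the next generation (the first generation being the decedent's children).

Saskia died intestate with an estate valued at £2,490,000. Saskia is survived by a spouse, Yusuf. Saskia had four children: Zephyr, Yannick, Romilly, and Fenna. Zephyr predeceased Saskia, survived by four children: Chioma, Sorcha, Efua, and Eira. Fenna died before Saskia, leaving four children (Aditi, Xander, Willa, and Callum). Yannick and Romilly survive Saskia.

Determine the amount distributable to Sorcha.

Yusuf first takes £250,000, leaving a balance of £2,240,000. Yusuf then takes one-half of the balance (£1,120,000), for a total of £1,370,000. The remaining £1,120,000 passes to the descendants.
The descendants' portion (£1,120,000) is divided at the children's generation into 4 shares of £280,000. Yannick and Romilly each take £280,000. The 2 shares of the deceased (Zephyr and Fenna) are combined into a pool of £560,000.
That pool (£560,000) is divided at the grandchildren's generation equally among Chioma, Sorcha, Efua, Eira, Aditi, Xander, Willa, and Callum: £70,000 each.

Sorcha receives £70,000.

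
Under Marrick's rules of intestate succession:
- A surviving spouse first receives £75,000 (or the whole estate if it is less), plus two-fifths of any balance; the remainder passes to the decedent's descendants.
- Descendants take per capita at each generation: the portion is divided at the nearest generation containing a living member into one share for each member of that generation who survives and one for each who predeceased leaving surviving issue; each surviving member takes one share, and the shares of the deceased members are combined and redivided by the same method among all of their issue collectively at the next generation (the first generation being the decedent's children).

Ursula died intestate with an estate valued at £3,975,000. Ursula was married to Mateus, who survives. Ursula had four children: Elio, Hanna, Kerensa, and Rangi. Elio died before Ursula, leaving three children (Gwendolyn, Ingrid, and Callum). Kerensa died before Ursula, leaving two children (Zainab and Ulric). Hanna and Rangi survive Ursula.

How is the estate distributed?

Mateus first takes £75,000, leaving a balance of £3,900,000. Mateus then takes two-fifths of the balance (£1,560,000), for a total of £1,635,000. The remaining £2,340,000 passes to the descendants.
The descendants' portion (£2,340,000) is divided at the children's generation into 4 shares of £585,000. Hanna and Rangi each take £585,000. The 2 shares of the deceased (Elio and Kerensa) are combined into a pool of £1,170,000.
That pool (£1,170,000) is divided at the grandchildren's generation equally among Gwendolyn, Ingrid, Callum, Zainab, and Ulric: £234,000 each.

Mateus: £1,635,000; Gwendolyn: £234,000; Ingrid: £234,000; Callum: £234,000; Hanna: £585,000; Zainab: £234,000; Ulric: £234,000; Rangi: £585,000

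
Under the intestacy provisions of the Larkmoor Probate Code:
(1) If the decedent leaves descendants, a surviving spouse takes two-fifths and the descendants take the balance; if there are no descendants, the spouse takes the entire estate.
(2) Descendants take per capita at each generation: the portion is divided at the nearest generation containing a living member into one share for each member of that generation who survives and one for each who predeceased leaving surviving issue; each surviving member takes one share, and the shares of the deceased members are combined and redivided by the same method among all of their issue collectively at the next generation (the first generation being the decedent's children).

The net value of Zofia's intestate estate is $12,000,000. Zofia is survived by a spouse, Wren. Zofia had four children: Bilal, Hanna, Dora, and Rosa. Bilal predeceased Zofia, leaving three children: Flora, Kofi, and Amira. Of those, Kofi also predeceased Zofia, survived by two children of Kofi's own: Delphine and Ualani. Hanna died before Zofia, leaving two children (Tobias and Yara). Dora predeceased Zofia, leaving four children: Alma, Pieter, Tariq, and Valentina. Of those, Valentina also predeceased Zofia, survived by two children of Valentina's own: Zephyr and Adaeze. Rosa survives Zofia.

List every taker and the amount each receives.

Wren takes two-fifths of $12,000,000 = $4,800,000. The remaining $7,200,000 passes to the descendants.
The descendants' portion ($7,200,000) is divided at the children's generation into 4 shares of $1,800,000. Rosa takes $1,800,000. The 3 shares of the deceased (Bilal, Hanna, and Dora) are combined into a pool of $5,400,000.
That pool ($5,400,000) is divided at the grandchildren's generation into 9 shares of $600,000. Flora, Amira, Tobias, Yara, Alma, Pieter, and Tariq each take $600,000. The 2 shares of the deceased (Kofi and Valentina) are combined into a pool of $1,200,000.
That pool ($1,200,000) is divided at the great-grandchildren's generation equally among Delphine, Ualani, Zephyr, and Adaeze: $300,000 each.

Wren: $4,800,000; Flora: $600,000; Delphine: $300,000; Ualani: $300,000; Amira: $600,000; Tobias: $600,000; Yara: $600,000; Alma: $600,000; Pieter: $600,000; Tariq: $600,000; Zephyr: $300,000; Adaeze: $300,000; Rosa: $1,800,000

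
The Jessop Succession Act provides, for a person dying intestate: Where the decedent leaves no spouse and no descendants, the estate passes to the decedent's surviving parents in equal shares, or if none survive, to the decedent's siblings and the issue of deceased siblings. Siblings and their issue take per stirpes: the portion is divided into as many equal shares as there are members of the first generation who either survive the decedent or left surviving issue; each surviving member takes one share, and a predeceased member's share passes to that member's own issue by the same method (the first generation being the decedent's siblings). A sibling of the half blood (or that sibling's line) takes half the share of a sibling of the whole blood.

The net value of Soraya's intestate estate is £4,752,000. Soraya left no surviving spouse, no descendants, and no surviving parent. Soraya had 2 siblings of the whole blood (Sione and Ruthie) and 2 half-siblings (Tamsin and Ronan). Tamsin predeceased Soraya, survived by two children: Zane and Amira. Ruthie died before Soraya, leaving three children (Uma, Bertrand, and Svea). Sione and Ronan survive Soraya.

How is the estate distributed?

Sione: £1,584,000; Zane: £396,000; Amira: £396,000; Ronan: £792,000; Uma: £528,000; Bertrand: £528,000; Svea: £528,000

The entire £4,752,000 passes to the siblings and their issue.
Counting each half-blood sibling's line as half a unit, there are 3 units in £4,752,000, so one unit is £1,584,000. Whole-blood lines (Sione and Ruthie) take £1,584,000 each; half-blood lines (Tamsin and Ronan) take £792,000 each.
Tamsin's share (£792,000) is divided into 2 shares of £396,000: Zane and Amira each take £396,000.
Ruthie's share (£1,584,000) is divided into 3 shares of £528,000: Uma, Bertrand, and Svea each take £528,000.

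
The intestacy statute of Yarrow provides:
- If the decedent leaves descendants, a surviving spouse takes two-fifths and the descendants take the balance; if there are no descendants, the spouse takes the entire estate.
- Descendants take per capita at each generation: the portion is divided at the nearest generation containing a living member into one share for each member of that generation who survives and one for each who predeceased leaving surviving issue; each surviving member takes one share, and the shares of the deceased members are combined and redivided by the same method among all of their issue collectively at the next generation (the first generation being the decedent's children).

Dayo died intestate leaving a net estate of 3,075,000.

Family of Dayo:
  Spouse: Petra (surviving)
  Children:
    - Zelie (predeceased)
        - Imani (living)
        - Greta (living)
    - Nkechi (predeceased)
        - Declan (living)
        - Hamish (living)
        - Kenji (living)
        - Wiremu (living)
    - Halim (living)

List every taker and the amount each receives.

Petra: 1,230,000; Imani: 205,000; Greta: 205,000; Declan: 205,000; Hamish: 205,000; Kenji: 205,000; Wiremu: 205,000; Halim: 615,000

Petra takes two-fifths of 3,075,000 = 1,230,000. The remaining 1,845,000 passes to the descendants.
The descendants' portion (1,845,000) is divided at the children's generation into 3 shares of 615,000. Halim takes 615,000. The 2 shares of the deceased (Zelie and Nkechi) are combined into a pool of 1,230,000.
That pool (1,230,000) is divided at the grandchildren's generation equally among Imani, Greta, Declan, Hamish, Kenji, and Wiremu: 205,000 each.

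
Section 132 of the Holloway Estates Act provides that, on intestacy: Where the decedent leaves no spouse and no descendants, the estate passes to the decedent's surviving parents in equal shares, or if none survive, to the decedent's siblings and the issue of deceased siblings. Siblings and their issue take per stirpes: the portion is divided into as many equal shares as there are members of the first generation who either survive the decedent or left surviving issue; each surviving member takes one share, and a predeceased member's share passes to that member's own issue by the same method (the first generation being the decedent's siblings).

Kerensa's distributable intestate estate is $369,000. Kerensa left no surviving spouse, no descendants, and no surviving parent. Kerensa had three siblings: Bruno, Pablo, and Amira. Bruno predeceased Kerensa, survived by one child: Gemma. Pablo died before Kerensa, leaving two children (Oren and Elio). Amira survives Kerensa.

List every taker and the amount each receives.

The entire $369,000 passes to the siblings and their issue.
That amount ($369,000) is divided into 3 shares of $123,000: Amira takes $123,000; Bruno's $123,000 share passes to Bruno's issue; Pablo's $123,000 share passes to Pablo's issue.
Bruno's share ($123,000) passes entirely to Gemma.
Pablo's share ($123,000) is divided into 2 shares of $61,500: Oren and Elio each take $61,500.

Gemma: $123,000; Oren: $61,500; Elio: $61,500; Amira: $123,000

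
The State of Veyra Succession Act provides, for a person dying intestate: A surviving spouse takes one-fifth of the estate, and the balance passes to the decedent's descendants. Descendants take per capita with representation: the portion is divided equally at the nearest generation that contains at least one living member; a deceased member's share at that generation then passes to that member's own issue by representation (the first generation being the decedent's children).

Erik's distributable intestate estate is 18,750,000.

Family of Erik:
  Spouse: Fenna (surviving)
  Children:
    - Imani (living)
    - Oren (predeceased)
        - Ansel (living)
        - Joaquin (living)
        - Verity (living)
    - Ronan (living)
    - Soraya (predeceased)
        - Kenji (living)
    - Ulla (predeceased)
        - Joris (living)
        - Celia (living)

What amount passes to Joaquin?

Fenna takes one-fifth of 18,750,000 = 3,750,000. The remaining 15,000,000 passes to the descendants.
The descendants' portion (15,000,000) is divided into 5 shares of 3,000,000: Imani and Ronan each take 3,000,000; Oren's 3,000,000 share passes to Oren's issue; Soraya's 3,000,000 share passes to Soraya's issue; Ulla's 3,000,000 share passes to Ulla's issue.
Oren's share (3,000,000) is divided into 3 shares of 1,000,000: Ansel, Joaquin, and Verity each take 1,000,000.
Soraya's share (3,000,000) passes entirely to Kenji.
Ulla's share (3,000,000) is divided into 2 shares of 1,500,000: Joris and Celia each take 1,500,000.

Joaquin receives 1,000,000.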